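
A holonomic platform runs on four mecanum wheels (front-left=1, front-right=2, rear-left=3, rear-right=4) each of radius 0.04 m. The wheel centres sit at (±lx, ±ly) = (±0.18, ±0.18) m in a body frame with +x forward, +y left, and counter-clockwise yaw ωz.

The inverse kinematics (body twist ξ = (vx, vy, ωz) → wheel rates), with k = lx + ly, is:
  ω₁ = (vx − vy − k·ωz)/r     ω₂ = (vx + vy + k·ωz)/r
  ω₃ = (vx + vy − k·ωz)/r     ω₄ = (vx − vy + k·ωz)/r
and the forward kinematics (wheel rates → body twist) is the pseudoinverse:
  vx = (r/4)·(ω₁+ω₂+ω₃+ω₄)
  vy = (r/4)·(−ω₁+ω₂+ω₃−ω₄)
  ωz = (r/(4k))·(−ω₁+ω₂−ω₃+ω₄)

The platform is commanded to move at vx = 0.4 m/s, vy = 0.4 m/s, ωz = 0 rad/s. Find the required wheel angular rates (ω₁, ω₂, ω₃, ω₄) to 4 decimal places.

k = lx + ly = 0.18 + 0.18 = 0.3600;  k·ωz = 0.3600·0 = 0.0000
ω₁ (FL) = (vx − vy − k·ωz)/r = 0.0000/0.04 = 0.0000
ω₂ (FR) = (vx + vy + k·ωz)/r = 0.8000/0.04 = 20.0000
ω₃ (RL) = (vx + vy − k·ωz)/r = 0.8000/0.04 = 20.0000
ω₄ (RR) = (vx − vy + k·ωz)/r = 0.0000/0.04 = 0.0000

(0.0000, 20.0000, 20.0000, 0.0000)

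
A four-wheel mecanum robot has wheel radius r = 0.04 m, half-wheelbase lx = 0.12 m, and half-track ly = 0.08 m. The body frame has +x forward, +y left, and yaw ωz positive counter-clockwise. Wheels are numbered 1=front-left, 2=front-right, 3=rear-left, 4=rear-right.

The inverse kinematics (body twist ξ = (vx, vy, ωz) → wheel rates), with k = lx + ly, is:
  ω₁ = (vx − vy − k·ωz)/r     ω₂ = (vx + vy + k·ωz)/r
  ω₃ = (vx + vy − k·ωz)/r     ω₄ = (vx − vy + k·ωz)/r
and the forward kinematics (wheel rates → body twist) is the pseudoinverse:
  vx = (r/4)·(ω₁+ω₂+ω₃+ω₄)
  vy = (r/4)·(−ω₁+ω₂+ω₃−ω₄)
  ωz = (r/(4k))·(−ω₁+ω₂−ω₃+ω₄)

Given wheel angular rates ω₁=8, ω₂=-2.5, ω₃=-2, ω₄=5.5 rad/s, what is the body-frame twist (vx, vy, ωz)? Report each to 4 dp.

k = lx + ly = 0.12 + 0.08 = 0.2000
ω₁+ω₂+ω₃+ω₄ = 9.0000  →  vx = (0.04/4)·9.0000 = 0.0900
−ω₁+ω₂+ω₃−ω₄ = -18.0000  →  vy = (0.04/4)·-18.0000 = -0.1800
−ω₁+ω₂−ω₃+ω₄ = -3.0000  →  ωz = (0.04/0.8000)·-3.0000 = -0.1500

(0.0900, -0.1800, -0.1500)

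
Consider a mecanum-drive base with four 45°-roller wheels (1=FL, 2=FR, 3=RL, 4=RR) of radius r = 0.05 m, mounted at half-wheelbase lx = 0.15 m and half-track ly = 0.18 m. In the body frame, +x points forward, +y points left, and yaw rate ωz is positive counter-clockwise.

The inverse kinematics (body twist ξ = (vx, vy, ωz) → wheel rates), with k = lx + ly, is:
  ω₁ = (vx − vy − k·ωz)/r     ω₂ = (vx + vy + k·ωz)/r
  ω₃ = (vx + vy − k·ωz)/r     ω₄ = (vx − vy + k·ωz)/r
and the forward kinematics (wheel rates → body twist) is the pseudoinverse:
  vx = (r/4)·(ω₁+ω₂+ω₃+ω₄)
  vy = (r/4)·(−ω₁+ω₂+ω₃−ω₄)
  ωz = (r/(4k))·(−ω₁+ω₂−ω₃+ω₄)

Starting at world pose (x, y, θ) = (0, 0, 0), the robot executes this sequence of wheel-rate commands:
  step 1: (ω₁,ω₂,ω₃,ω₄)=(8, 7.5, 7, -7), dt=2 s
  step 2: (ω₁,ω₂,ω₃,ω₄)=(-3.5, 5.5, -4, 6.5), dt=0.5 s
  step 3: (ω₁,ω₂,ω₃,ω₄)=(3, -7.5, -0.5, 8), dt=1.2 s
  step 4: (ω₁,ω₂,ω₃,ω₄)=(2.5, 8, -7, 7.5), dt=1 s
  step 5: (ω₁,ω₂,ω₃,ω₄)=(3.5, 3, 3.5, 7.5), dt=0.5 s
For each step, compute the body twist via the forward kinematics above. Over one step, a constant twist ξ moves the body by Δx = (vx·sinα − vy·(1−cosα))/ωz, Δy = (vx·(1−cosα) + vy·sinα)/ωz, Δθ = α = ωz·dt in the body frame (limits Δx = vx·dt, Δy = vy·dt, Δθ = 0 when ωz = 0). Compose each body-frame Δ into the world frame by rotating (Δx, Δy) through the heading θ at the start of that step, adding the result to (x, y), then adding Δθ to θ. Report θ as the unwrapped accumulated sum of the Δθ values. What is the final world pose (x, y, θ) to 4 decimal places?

step 1: ξ=(vx,vy,ωz)=(0.1938, 0.1688, -0.5492), dt=2.0 → body Δ=(0.4816, 0.0813, -1.0985) → world pose (0.4816, 0.0813, -1.0985)
step 2: ξ=(vx,vy,ωz)=(0.0563, -0.0187, 0.7386), dt=0.5 → body Δ=(0.0292, -0.0040, 0.3693) → world pose (0.4913, 0.0535, -0.7292)
step 3: ξ=(vx,vy,ωz)=(0.0375, -0.2375, -0.0758), dt=1.2 → body Δ=(0.0320, -0.2867, -0.0909) → world pose (0.3242, -0.1816, -0.8201)
step 4: ξ=(vx,vy,ωz)=(0.1375, -0.1125, 0.7576), dt=1.0 → body Δ=(0.1653, -0.0524, 0.7576) → world pose (0.3986, -0.3382, -0.0625)
step 5: ξ=(vx,vy,ωz)=(0.2188, -0.0562, 0.1326), dt=0.5 → body Δ=(0.1102, -0.0245, 0.0663) → world pose (0.5071, -0.3695, 0.0038)

(0.5071, -0.3695, 0.0038)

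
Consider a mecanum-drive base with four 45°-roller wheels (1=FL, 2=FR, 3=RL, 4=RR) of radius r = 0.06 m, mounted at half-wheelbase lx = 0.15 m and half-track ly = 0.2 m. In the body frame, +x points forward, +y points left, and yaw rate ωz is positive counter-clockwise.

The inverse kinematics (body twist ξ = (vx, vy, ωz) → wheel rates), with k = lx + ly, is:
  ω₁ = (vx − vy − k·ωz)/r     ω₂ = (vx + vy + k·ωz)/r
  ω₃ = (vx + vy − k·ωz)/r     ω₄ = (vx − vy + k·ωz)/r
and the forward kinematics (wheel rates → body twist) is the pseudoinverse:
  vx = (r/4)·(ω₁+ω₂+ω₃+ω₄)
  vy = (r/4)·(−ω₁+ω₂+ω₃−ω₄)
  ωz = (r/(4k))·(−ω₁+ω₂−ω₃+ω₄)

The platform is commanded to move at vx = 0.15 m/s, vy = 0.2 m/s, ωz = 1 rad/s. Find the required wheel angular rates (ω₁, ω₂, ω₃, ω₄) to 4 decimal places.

k = lx + ly = 0.15 + 0.2 = 0.3500;  k·ωz = 0.3500·1 = 0.3500
ω₁ (FL) = (vx − vy − k·ωz)/r = -0.4000/0.06 = -6.6667
ω₂ (FR) = (vx + vy + k·ωz)/r = 0.7000/0.06 = 11.6667
ω₃ (RL) = (vx + vy − k·ωz)/r = 0.0000/0.06 = 0.0000
ω₄ (RR) = (vx − vy + k·ωz)/r = 0.3000/0.06 = 5.0000

(-6.6667, 11.6667, 0.0000, 5.0000)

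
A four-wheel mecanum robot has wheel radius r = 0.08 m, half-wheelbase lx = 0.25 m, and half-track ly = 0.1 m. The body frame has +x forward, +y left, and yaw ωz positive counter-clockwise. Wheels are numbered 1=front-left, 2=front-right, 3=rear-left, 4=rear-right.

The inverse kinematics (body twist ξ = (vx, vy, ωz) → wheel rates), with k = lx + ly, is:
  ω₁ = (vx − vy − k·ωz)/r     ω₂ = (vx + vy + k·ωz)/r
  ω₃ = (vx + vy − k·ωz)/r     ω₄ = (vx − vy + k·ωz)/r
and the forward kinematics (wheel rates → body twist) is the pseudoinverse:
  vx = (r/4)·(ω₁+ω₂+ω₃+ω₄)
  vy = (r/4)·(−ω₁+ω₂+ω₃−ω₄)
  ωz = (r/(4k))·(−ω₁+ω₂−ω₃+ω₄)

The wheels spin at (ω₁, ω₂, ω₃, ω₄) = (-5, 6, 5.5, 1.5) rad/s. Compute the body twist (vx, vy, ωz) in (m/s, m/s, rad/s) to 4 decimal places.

k = lx + ly = 0.25 + 0.1 = 0.3500
ω₁+ω₂+ω₃+ω₄ = 8.0000  →  vx = (0.08/4)·8.0000 = 0.1600
−ω₁+ω₂+ω₃−ω₄ = 15.0000  →  vy = (0.08/4)·15.0000 = 0.3000
−ω₁+ω₂−ω₃+ω₄ = 7.0000  →  ωz = (0.08/1.4000)·7.0000 = 0.4000

(0.1600, 0.3000, 0.4000)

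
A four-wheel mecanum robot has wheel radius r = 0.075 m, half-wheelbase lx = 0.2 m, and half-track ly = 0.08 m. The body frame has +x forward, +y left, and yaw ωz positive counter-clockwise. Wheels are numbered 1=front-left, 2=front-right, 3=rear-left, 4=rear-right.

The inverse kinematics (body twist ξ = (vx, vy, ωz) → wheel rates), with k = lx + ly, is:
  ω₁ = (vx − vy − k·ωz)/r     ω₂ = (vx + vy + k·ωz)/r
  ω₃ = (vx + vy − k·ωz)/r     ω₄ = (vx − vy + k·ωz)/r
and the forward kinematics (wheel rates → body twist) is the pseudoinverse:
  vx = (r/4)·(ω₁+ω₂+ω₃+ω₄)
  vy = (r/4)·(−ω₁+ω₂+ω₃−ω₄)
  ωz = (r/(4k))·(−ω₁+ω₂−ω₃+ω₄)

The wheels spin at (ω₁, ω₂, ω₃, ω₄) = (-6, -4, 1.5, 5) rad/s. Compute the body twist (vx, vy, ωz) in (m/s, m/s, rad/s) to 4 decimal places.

k = lx + ly = 0.2 + 0.08 = 0.2800
ω₁+ω₂+ω₃+ω₄ = -3.5000  →  vx = (0.075/4)·-3.5000 = -0.0656
−ω₁+ω₂+ω₃−ω₄ = -1.5000  →  vy = (0.075/4)·-1.5000 = -0.0281
−ω₁+ω₂−ω₃+ω₄ = 5.5000  →  ωz = (0.075/1.1200)·5.5000 = 0.3683

(-0.0656, -0.0281, 0.3683)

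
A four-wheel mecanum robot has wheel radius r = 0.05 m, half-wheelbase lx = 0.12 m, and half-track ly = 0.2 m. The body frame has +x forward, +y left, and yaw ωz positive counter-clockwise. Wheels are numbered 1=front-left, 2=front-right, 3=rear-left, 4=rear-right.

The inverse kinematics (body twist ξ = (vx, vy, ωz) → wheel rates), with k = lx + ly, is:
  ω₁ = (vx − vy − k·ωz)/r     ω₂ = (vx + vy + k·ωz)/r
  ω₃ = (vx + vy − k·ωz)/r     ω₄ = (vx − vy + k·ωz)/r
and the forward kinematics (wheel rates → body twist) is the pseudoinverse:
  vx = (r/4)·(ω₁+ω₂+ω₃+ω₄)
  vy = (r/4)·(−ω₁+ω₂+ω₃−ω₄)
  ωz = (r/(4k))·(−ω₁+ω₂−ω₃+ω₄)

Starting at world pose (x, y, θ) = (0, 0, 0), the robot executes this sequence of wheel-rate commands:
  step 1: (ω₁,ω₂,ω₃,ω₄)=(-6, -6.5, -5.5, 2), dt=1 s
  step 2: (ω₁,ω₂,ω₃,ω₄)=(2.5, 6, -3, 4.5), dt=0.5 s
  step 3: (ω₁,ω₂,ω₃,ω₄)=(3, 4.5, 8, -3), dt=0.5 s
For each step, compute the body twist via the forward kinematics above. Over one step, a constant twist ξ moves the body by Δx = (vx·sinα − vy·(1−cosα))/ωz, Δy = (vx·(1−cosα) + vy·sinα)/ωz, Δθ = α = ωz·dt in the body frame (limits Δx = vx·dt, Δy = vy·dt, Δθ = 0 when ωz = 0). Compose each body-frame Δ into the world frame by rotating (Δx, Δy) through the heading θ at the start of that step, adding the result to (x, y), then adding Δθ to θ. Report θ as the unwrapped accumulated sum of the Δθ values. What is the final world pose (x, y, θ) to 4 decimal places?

step 1: ξ=(vx,vy,ωz)=(-0.2000, -0.1000, 0.2734), dt=1.0 → body Δ=(-0.1839, -0.1259, 0.2734) → world pose (-0.1839, -0.1259, 0.2734)
step 2: ξ=(vx,vy,ωz)=(0.1250, -0.0500, 0.4297), dt=0.5 → body Δ=(0.0647, -0.0181, 0.2148) → world pose (-0.1167, -0.1259, 0.4883)
step 3: ξ=(vx,vy,ωz)=(0.1562, 0.1562, -0.3711), dt=0.5 → body Δ=(0.0849, 0.0705, -0.1855) → world pose (-0.0748, -0.0239, 0.3027)

(-0.0748, -0.0239, 0.3027)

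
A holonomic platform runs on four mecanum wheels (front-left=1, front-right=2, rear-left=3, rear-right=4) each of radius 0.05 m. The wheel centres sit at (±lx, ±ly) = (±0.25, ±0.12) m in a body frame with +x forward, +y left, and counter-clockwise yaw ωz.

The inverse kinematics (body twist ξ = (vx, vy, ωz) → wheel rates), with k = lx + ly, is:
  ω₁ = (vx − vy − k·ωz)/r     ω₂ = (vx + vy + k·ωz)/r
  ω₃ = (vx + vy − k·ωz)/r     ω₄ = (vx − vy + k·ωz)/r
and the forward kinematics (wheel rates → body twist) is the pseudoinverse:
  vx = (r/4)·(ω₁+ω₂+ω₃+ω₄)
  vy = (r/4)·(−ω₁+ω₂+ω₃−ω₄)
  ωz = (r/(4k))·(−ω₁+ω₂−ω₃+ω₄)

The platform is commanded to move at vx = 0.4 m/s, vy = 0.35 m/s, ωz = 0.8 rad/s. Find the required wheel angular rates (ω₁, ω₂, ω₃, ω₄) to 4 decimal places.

(-4.9200, 20.9200, 9.0800, 6.9200)

k = lx + ly = 0.25 + 0.12 = 0.3700;  k·ωz = 0.3700·0.8 = 0.2960
ω₁ (FL) = (vx − vy − k·ωz)/r = -0.2460/0.05 = -4.9200
ω₂ (FR) = (vx + vy + k·ωz)/r = 1.0460/0.05 = 20.9200
ω₃ (RL) = (vx + vy − k·ωz)/r = 0.4540/0.05 = 9.0800
ω₄ (RR) = (vx − vy + k·ωz)/r = 0.3460/0.05 = 6.9200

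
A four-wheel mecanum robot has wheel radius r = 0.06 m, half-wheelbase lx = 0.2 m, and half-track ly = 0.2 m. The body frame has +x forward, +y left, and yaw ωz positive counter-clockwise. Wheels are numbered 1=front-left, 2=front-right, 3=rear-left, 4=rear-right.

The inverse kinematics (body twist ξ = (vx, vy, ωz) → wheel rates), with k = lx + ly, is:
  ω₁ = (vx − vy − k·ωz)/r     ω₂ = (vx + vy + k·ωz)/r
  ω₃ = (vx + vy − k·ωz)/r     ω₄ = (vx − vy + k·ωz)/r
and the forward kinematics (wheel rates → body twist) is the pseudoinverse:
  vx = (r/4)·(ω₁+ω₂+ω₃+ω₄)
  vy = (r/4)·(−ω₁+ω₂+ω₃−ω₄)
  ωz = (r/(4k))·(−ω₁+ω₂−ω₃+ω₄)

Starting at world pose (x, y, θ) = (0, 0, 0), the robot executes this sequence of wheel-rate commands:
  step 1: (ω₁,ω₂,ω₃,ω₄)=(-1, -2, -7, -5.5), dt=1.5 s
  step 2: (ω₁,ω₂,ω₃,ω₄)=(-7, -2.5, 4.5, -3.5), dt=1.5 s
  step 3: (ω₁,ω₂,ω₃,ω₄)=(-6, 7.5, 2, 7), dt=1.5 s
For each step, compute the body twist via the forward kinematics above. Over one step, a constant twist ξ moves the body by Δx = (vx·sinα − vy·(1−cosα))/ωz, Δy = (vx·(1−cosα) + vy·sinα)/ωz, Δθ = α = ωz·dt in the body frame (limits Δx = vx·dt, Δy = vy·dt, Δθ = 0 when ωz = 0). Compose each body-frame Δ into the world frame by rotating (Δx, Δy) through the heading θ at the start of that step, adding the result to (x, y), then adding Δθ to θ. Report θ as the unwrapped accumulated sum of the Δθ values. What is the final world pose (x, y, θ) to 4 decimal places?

step 1: ξ=(vx,vy,ωz)=(-0.2325, -0.0375, 0.0188), dt=1.5 → body Δ=(-0.3479, -0.0611, 0.0281) → world pose (-0.3479, -0.0611, 0.0281)
step 2: ξ=(vx,vy,ωz)=(-0.1275, 0.1875, -0.1312), dt=1.5 → body Δ=(-0.1624, 0.2982, -0.1969) → world pose (-0.5187, 0.2324, -0.1687)
step 3: ξ=(vx,vy,ωz)=(0.1575, 0.1275, 0.6937), dt=1.5 → body Δ=(0.1050, 0.2708, 1.0406) → world pose (-0.3697, 0.4817, 0.8719)

(-0.3697, 0.4817, 0.8719)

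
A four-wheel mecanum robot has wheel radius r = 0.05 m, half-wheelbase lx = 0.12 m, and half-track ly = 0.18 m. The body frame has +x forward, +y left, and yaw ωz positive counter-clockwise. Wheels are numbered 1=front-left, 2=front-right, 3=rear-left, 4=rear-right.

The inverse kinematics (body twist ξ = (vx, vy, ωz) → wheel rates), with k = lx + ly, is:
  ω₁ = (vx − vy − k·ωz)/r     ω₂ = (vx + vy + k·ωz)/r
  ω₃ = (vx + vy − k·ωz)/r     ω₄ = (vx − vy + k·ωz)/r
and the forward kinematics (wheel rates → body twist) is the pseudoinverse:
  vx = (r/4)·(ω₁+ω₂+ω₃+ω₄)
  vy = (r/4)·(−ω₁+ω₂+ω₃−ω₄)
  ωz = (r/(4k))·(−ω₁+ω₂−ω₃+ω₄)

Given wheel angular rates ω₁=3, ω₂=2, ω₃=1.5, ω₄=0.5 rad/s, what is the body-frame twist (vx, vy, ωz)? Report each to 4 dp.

k = lx + ly = 0.12 + 0.18 = 0.3000
ω₁+ω₂+ω₃+ω₄ = 7.0000  →  vx = (0.05/4)·7.0000 = 0.0875
−ω₁+ω₂+ω₃−ω₄ = 0.0000  →  vy = (0.05/4)·0.0000 = 0.0000
−ω₁+ω₂−ω₃+ω₄ = -2.0000  →  ωz = (0.05/1.2000)·-2.0000 = -0.0833

(0.0875, 0.0000, -0.0833)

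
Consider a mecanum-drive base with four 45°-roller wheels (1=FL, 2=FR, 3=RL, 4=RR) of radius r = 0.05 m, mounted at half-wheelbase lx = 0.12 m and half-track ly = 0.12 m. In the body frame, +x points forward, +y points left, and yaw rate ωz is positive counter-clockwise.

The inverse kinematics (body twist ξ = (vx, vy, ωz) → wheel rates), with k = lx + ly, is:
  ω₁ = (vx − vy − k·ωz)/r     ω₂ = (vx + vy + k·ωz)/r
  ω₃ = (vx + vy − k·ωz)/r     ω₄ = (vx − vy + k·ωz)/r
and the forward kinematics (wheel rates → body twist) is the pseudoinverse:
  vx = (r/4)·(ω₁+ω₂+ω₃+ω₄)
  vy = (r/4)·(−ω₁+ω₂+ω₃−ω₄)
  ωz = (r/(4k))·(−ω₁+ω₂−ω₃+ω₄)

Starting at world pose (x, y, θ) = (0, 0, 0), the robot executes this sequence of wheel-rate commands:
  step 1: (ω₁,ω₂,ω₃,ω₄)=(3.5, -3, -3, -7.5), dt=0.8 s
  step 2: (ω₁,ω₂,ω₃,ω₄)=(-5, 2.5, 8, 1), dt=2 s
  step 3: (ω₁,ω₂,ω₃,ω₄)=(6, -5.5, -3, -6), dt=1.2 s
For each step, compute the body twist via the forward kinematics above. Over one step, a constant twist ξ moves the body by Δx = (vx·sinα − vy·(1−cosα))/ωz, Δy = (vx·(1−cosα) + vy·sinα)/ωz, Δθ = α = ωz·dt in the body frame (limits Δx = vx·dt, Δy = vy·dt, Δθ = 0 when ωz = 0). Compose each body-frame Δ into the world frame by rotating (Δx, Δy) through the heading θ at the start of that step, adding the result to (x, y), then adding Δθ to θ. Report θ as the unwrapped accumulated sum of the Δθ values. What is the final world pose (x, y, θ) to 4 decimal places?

(0.0246, 0.2771, -1.3125)

step 1: ξ=(vx,vy,ωz)=(-0.1250, -0.0250, -0.5729), dt=0.8 → body Δ=(-0.1010, 0.0032, -0.4583) → world pose (-0.1010, 0.0032, -0.4583)
step 2: ξ=(vx,vy,ωz)=(0.0813, 0.1812, 0.0260), dt=2.0 → body Δ=(0.1530, 0.3666, 0.0521) → world pose (0.1983, 0.2643, -0.4063)
step 3: ξ=(vx,vy,ωz)=(-0.1063, -0.1063, -0.7552), dt=1.2 → body Δ=(-0.1647, -0.0568, -0.9062) → world pose (0.0246, 0.2771, -1.3125)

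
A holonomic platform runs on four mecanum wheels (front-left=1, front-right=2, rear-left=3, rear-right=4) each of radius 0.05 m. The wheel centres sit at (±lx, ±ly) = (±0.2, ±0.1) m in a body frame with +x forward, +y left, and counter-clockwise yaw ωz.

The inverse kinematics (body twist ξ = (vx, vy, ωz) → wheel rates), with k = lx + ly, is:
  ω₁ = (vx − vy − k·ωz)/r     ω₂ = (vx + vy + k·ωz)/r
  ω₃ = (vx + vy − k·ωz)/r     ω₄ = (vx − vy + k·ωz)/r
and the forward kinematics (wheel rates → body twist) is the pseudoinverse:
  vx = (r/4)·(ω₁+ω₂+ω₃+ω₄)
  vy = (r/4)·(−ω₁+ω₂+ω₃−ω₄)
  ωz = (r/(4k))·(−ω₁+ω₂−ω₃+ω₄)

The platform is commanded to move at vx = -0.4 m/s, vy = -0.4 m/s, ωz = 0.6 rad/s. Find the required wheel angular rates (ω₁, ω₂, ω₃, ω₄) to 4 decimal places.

k = lx + ly = 0.2 + 0.1 = 0.3000;  k·ωz = 0.3000·0.6 = 0.1800
ω₁ (FL) = (vx − vy − k·ωz)/r = -0.1800/0.05 = -3.6000
ω₂ (FR) = (vx + vy + k·ωz)/r = -0.6200/0.05 = -12.4000
ω₃ (RL) = (vx + vy − k·ωz)/r = -0.9800/0.05 = -19.6000
ω₄ (RR) = (vx − vy + k·ωz)/r = 0.1800/0.05 = 3.6000

(-3.6000, -12.4000, -19.6000, 3.6000)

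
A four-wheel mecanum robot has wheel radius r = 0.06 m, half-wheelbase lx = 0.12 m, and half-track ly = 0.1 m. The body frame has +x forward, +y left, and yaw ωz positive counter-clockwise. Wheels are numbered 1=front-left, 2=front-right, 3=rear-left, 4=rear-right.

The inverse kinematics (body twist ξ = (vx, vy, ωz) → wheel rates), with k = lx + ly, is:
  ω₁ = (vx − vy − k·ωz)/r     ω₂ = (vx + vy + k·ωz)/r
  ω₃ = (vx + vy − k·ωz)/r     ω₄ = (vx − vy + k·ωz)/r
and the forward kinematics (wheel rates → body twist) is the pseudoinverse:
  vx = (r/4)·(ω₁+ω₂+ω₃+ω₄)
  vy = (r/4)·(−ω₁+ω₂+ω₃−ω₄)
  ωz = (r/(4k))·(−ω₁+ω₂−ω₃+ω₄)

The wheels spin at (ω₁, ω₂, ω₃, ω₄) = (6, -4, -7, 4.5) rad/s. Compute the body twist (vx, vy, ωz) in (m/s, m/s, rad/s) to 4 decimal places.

k = lx + ly = 0.12 + 0.1 = 0.2200
ω₁+ω₂+ω₃+ω₄ = -0.5000  →  vx = (0.06/4)·-0.5000 = -0.0075
−ω₁+ω₂+ω₃−ω₄ = -21.5000  →  vy = (0.06/4)·-21.5000 = -0.3225
−ω₁+ω₂−ω₃+ω₄ = 1.5000  →  ωz = (0.06/0.8800)·1.5000 = 0.1023

(-0.0075, -0.3225, 0.1023)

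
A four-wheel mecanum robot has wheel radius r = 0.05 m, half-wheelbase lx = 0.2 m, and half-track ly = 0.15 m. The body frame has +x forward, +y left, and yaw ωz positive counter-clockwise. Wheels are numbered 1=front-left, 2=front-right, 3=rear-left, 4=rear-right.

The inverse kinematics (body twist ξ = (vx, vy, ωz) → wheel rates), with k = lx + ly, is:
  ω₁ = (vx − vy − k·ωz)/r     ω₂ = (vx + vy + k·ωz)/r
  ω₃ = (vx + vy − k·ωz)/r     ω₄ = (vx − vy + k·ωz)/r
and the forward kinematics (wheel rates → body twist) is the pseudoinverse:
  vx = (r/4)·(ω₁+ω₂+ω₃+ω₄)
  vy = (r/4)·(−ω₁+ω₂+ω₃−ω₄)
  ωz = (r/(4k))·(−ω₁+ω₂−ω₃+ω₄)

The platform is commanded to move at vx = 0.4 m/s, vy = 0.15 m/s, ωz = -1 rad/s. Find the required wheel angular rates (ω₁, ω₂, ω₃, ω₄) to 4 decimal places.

(12.0000, 4.0000, 18.0000, -2.0000)

k = lx + ly = 0.2 + 0.15 = 0.3500;  k·ωz = 0.3500·-1 = -0.3500
ω₁ (FL) = (vx − vy − k·ωz)/r = 0.6000/0.05 = 12.0000
ω₂ (FR) = (vx + vy + k·ωz)/r = 0.2000/0.05 = 4.0000
ω₃ (RL) = (vx + vy − k·ωz)/r = 0.9000/0.05 = 18.0000
ω₄ (RR) = (vx − vy + k·ωz)/r = -0.1000/0.05 = -2.0000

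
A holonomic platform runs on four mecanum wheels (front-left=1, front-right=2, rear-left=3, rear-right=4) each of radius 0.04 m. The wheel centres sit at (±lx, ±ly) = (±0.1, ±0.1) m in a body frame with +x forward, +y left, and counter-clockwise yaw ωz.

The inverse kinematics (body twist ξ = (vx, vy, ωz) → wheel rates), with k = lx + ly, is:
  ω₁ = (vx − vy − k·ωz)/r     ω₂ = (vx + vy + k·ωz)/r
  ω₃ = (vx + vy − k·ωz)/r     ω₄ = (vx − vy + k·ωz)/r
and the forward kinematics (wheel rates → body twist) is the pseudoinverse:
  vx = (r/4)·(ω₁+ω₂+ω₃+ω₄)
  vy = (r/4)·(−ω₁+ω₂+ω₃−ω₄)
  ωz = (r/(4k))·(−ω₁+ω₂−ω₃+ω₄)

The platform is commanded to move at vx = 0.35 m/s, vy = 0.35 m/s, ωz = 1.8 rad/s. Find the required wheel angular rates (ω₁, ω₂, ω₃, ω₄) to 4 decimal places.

(-9.0000, 26.5000, 8.5000, 9.0000)

k = lx + ly = 0.1 + 0.1 = 0.2000;  k·ωz = 0.2000·1.8 = 0.3600
ω₁ (FL) = (vx − vy − k·ωz)/r = -0.3600/0.04 = -9.0000
ω₂ (FR) = (vx + vy + k·ωz)/r = 1.0600/0.04 = 26.5000
ω₃ (RL) = (vx + vy − k·ωz)/r = 0.3400/0.04 = 8.5000
ω₄ (RR) = (vx − vy + k·ωz)/r = 0.3600/0.04 = 9.0000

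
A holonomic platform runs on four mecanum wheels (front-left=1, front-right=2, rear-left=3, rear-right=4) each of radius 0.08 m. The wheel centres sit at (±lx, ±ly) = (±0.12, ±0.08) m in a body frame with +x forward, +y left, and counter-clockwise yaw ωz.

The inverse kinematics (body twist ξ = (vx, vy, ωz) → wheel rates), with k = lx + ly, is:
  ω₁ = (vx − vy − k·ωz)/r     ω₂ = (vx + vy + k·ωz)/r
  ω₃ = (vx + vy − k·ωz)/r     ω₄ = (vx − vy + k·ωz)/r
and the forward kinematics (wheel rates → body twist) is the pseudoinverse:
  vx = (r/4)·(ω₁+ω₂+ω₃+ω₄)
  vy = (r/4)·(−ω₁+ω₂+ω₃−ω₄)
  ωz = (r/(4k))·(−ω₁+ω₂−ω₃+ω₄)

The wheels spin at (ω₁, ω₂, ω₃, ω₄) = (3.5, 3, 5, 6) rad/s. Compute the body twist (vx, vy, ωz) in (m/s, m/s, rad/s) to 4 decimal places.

k = lx + ly = 0.12 + 0.08 = 0.2000
ω₁+ω₂+ω₃+ω₄ = 17.5000  →  vx = (0.08/4)·17.5000 = 0.3500
−ω₁+ω₂+ω₃−ω₄ = -1.5000  →  vy = (0.08/4)·-1.5000 = -0.0300
−ω₁+ω₂−ω₃+ω₄ = 0.5000  →  ωz = (0.08/0.8000)·0.5000 = 0.0500

(0.3500, -0.0300, 0.0500)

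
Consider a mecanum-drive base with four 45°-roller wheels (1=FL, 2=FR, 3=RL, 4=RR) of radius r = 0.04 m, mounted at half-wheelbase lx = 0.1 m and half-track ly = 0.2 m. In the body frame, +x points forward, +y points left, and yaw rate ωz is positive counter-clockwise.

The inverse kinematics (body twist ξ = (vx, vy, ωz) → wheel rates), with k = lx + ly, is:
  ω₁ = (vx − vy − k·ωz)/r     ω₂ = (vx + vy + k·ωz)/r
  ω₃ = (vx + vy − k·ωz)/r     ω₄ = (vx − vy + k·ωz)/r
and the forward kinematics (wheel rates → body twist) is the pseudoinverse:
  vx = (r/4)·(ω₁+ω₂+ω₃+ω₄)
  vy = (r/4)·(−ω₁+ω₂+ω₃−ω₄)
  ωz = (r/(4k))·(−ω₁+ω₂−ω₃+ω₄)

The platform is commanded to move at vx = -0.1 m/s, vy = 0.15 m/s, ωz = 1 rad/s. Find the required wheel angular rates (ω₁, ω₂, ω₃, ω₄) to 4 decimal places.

k = lx + ly = 0.1 + 0.2 = 0.3000;  k·ωz = 0.3000·1 = 0.3000
ω₁ (FL) = (vx − vy − k·ωz)/r = -0.5500/0.04 = -13.7500
ω₂ (FR) = (vx + vy + k·ωz)/r = 0.3500/0.04 = 8.7500
ω₃ (RL) = (vx + vy − k·ωz)/r = -0.2500/0.04 = -6.2500
ω₄ (RR) = (vx − vy + k·ωz)/r = 0.0500/0.04 = 1.2500

(-13.7500, 8.7500, -6.2500, 1.2500)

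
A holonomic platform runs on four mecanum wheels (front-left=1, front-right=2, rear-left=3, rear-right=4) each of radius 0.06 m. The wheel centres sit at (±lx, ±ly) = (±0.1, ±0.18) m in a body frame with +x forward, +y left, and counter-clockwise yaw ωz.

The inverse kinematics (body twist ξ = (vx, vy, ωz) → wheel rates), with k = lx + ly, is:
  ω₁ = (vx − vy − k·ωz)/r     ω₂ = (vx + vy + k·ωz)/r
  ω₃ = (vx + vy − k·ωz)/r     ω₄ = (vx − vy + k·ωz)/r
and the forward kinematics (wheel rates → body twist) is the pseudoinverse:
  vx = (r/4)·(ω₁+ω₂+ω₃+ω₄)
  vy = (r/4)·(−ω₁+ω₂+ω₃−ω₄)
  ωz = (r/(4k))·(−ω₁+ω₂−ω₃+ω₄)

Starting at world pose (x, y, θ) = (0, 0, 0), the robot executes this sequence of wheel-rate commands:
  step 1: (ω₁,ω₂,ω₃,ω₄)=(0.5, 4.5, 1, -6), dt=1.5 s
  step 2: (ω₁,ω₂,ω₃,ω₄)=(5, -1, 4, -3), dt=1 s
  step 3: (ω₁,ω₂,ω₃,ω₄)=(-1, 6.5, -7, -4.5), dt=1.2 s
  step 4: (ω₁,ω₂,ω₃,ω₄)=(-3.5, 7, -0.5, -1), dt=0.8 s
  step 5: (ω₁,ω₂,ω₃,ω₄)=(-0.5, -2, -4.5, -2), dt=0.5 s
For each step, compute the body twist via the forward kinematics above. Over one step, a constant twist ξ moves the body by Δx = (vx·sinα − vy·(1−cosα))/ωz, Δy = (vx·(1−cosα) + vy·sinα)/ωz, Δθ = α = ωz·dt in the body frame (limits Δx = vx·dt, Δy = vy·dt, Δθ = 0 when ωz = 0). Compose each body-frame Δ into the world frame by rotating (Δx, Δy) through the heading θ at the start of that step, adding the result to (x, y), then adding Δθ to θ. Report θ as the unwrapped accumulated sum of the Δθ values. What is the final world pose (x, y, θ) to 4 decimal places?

step 1: ξ=(vx,vy,ωz)=(0.0000, 0.1650, -0.1607), dt=1.5 → body Δ=(0.0297, 0.2451, -0.2411) → world pose (0.0297, 0.2451, -0.2411)
step 2: ξ=(vx,vy,ωz)=(0.0750, 0.0150, -0.6964), dt=1.0 → body Δ=(0.0741, -0.0113, -0.6964) → world pose (0.0990, 0.2165, -0.9375)
step 3: ξ=(vx,vy,ωz)=(-0.0900, 0.0750, 0.5357), dt=1.2 → body Δ=(-0.1287, 0.0504, 0.6429) → world pose (0.0634, 0.3500, -0.2946)
step 4: ξ=(vx,vy,ωz)=(0.0300, 0.1650, 0.5357), dt=0.8 → body Δ=(-0.0046, 0.1331, 0.4286) → world pose (0.0977, 0.4787, 0.1339)
step 5: ξ=(vx,vy,ωz)=(-0.1350, -0.0600, 0.0536), dt=0.5 → body Δ=(-0.0671, -0.0309, 0.0268) → world pose (0.0353, 0.4391, 0.1607)

(0.0353, 0.4391, 0.1607)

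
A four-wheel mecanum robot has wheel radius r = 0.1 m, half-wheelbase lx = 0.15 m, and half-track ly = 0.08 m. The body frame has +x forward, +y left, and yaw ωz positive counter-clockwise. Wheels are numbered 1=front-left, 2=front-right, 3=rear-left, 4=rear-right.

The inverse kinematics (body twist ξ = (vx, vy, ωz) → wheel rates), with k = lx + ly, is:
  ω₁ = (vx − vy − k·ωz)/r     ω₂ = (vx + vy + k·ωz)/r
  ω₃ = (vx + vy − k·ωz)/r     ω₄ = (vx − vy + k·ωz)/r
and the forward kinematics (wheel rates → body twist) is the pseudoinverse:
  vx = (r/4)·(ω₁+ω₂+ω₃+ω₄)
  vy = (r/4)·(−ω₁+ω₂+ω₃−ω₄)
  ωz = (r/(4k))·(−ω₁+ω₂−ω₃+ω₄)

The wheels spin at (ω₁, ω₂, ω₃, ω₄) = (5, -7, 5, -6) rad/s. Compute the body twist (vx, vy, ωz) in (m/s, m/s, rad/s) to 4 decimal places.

(-0.0750, -0.0250, -2.5000)

k = lx + ly = 0.15 + 0.08 = 0.2300
ω₁+ω₂+ω₃+ω₄ = -3.0000  →  vx = (0.1/4)·-3.0000 = -0.0750
−ω₁+ω₂+ω₃−ω₄ = -1.0000  →  vy = (0.1/4)·-1.0000 = -0.0250
−ω₁+ω₂−ω₃+ω₄ = -23.0000  →  ωz = (0.1/0.9200)·-23.0000 = -2.5000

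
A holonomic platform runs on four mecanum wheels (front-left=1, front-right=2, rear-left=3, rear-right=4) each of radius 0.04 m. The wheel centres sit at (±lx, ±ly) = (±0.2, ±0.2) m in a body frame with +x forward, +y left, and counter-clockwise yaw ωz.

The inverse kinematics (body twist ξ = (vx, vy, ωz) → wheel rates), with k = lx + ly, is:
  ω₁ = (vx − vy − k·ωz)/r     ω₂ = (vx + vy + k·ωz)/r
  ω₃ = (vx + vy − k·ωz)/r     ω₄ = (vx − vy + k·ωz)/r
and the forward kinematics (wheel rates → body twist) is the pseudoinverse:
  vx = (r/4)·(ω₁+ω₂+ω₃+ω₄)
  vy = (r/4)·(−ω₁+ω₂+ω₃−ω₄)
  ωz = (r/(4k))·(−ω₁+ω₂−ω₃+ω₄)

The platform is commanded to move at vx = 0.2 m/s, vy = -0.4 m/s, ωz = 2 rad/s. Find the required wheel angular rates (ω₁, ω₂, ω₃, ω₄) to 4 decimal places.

k = lx + ly = 0.2 + 0.2 = 0.4000;  k·ωz = 0.4000·2 = 0.8000
ω₁ (FL) = (vx − vy − k·ωz)/r = -0.2000/0.04 = -5.0000
ω₂ (FR) = (vx + vy + k·ωz)/r = 0.6000/0.04 = 15.0000
ω₃ (RL) = (vx + vy − k·ωz)/r = -1.0000/0.04 = -25.0000
ω₄ (RR) = (vx − vy + k·ωz)/r = 1.4000/0.04 = 35.0000

(-5.0000, 15.0000, -25.0000, 35.0000)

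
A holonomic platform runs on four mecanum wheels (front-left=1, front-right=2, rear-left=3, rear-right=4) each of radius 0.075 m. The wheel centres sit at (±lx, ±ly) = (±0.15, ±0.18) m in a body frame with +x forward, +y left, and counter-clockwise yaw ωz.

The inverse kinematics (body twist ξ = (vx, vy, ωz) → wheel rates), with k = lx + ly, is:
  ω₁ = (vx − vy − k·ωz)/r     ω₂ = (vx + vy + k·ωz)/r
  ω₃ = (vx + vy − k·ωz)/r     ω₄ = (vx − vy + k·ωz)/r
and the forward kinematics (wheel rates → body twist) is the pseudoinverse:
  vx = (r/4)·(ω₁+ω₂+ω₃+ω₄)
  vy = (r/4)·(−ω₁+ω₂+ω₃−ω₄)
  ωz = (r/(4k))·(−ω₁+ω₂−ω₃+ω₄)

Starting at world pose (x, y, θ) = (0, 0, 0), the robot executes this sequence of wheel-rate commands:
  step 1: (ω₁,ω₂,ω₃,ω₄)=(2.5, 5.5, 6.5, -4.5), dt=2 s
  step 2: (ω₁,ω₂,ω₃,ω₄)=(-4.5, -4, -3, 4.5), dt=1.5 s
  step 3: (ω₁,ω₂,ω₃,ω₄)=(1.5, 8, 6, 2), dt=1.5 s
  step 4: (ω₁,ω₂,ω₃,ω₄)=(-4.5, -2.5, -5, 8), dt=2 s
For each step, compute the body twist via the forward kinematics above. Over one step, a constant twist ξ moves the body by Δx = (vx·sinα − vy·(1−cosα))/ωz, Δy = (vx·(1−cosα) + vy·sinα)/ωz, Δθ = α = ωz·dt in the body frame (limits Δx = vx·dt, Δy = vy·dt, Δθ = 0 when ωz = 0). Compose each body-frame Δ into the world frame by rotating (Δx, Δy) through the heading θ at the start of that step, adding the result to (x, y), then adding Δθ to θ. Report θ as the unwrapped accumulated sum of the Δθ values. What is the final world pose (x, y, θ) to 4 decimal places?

step 1: ξ=(vx,vy,ωz)=(0.1875, 0.2625, -0.4545), dt=2.0 → body Δ=(0.5481, 0.2966, -0.9091) → world pose (0.5481, 0.2966, -0.9091)
step 2: ξ=(vx,vy,ωz)=(-0.1312, -0.1312, 0.4545), dt=1.5 → body Δ=(-0.1174, -0.2465, 0.6818) → world pose (0.2814, 0.2377, -0.2273)
step 3: ξ=(vx,vy,ωz)=(0.3281, 0.1969, 0.1420), dt=1.5 → body Δ=(0.4571, 0.3453, 0.2131) → world pose (0.8046, 0.4712, -0.0142)
step 4: ξ=(vx,vy,ωz)=(-0.0750, -0.2062, 0.8523), dt=2.0 → body Δ=(0.1871, -0.3396, 1.7045) → world pose (0.9868, 0.1290, 1.6903)

(0.9868, 0.1290, 1.6903)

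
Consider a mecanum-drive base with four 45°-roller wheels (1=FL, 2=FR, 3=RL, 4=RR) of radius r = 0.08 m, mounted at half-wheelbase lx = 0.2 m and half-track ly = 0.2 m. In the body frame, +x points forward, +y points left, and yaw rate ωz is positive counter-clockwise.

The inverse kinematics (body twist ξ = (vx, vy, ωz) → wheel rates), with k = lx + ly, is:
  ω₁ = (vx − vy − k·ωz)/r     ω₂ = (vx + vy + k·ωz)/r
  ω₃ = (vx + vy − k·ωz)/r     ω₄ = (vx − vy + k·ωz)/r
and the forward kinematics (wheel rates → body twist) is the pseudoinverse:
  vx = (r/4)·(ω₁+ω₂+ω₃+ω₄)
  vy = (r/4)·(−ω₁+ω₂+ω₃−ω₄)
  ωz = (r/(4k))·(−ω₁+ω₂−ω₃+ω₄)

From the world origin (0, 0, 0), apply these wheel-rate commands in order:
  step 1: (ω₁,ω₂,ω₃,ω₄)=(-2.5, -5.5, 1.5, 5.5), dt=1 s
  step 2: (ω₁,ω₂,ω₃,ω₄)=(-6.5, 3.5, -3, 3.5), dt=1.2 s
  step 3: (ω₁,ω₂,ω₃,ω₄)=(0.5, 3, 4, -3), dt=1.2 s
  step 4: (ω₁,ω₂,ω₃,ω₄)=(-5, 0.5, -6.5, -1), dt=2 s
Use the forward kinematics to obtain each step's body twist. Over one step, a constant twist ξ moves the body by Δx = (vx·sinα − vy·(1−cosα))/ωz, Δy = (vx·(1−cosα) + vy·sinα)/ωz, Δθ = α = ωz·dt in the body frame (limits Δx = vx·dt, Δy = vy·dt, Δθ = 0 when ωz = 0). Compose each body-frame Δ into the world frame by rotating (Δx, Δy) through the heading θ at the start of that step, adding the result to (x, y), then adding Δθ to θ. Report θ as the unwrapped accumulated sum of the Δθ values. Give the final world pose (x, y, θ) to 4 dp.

(-0.3330, -0.3182, 1.8700)

step 1: ξ=(vx,vy,ωz)=(-0.0200, -0.1400, 0.0500), dt=1.0 → body Δ=(-0.0165, -0.1404, 0.0500) → world pose (-0.0165, -0.1404, 0.0500)
step 2: ξ=(vx,vy,ωz)=(-0.0500, 0.0700, 0.8250), dt=1.2 → body Δ=(-0.0890, 0.0436, 0.9900) → world pose (-0.1075, -0.1014, 1.0400)
step 3: ξ=(vx,vy,ωz)=(0.0900, 0.1900, -0.2250), dt=1.2 → body Δ=(0.1373, 0.2107, -0.2700) → world pose (-0.2198, 0.1237, 0.7700)
step 4: ξ=(vx,vy,ωz)=(-0.2400, 0.0000, 0.5500), dt=2.0 → body Δ=(-0.3889, -0.2384, 1.1000) → world pose (-0.3330, -0.3182, 1.8700)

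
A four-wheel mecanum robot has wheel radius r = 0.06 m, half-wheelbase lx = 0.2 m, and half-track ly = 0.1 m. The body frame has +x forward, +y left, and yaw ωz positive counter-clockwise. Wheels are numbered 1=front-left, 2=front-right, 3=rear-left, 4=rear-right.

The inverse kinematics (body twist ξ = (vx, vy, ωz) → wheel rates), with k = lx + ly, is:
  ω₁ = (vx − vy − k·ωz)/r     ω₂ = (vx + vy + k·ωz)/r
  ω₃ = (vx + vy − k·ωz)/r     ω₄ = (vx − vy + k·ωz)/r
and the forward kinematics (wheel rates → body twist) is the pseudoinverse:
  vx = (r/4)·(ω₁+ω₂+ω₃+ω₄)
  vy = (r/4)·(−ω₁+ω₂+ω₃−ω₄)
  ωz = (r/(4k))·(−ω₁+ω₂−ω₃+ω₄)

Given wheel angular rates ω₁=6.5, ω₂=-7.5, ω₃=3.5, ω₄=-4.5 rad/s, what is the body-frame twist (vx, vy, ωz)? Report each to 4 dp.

k = lx + ly = 0.2 + 0.1 = 0.3000
ω₁+ω₂+ω₃+ω₄ = -2.0000  →  vx = (0.06/4)·-2.0000 = -0.0300
−ω₁+ω₂+ω₃−ω₄ = -6.0000  →  vy = (0.06/4)·-6.0000 = -0.0900
−ω₁+ω₂−ω₃+ω₄ = -22.0000  →  ωz = (0.06/1.2000)·-22.0000 = -1.1000

(-0.0300, -0.0900, -1.1000)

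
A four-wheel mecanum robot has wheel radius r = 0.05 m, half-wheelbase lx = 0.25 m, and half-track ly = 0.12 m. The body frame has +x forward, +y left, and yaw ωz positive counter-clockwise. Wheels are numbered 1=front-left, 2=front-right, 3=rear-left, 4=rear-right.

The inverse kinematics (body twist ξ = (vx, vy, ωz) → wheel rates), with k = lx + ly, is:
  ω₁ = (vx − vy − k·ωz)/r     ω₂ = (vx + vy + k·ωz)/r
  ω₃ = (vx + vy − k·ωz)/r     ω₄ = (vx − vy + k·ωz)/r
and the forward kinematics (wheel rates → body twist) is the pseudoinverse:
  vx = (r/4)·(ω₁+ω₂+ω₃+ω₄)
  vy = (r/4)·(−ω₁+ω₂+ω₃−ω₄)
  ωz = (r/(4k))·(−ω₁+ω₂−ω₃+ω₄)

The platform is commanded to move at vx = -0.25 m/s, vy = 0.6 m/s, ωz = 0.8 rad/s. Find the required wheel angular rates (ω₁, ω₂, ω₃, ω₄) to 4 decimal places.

(-22.9200, 12.9200, 1.0800, -11.0800)

k = lx + ly = 0.25 + 0.12 = 0.3700;  k·ωz = 0.3700·0.8 = 0.2960
ω₁ (FL) = (vx − vy − k·ωz)/r = -1.1460/0.05 = -22.9200
ω₂ (FR) = (vx + vy + k·ωz)/r = 0.6460/0.05 = 12.9200
ω₃ (RL) = (vx + vy − k·ωz)/r = 0.0540/0.05 = 1.0800
ω₄ (RR) = (vx − vy + k·ωz)/r = -0.5540/0.05 = -11.0800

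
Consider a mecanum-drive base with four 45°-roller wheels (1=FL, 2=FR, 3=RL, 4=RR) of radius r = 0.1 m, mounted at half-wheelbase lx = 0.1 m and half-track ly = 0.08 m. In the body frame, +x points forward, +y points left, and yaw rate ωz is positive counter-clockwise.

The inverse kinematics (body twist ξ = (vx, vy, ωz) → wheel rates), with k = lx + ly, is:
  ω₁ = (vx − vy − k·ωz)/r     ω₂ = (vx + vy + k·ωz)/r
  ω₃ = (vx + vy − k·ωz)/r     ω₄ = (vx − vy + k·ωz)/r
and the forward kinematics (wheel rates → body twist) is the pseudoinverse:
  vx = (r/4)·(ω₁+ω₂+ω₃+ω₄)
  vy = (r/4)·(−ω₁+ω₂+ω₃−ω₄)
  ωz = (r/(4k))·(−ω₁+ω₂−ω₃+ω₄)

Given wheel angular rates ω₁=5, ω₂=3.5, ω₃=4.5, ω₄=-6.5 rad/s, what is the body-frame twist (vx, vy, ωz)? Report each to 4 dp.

k = lx + ly = 0.1 + 0.08 = 0.1800
ω₁+ω₂+ω₃+ω₄ = 6.5000  →  vx = (0.1/4)·6.5000 = 0.1625
−ω₁+ω₂+ω₃−ω₄ = 9.5000  →  vy = (0.1/4)·9.5000 = 0.2375
−ω₁+ω₂−ω₃+ω₄ = -12.5000  →  ωz = (0.1/0.7200)·-12.5000 = -1.7361

(0.1625, 0.2375, -1.7361)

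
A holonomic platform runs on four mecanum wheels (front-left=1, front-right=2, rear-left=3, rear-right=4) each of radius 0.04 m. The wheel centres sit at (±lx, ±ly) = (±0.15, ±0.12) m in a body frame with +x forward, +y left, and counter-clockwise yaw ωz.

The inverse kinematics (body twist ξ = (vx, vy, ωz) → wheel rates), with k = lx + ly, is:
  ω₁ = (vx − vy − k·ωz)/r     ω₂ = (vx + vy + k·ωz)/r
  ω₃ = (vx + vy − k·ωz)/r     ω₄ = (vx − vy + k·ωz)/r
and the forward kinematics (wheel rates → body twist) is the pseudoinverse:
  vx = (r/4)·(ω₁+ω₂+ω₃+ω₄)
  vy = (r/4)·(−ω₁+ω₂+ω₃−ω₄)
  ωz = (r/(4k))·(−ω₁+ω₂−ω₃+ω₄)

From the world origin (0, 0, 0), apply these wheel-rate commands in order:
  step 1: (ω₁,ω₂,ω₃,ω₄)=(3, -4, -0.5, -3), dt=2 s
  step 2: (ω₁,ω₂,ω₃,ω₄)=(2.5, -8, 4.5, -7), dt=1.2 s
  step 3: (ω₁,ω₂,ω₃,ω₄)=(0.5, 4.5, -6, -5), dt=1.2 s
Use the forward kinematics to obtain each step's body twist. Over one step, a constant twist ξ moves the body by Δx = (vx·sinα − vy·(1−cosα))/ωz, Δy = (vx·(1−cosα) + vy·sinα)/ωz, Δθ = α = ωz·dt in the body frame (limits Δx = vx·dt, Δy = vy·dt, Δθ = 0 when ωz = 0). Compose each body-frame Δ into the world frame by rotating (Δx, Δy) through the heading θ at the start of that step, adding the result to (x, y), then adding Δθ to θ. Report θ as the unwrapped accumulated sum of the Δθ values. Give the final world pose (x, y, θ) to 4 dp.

step 1: ξ=(vx,vy,ωz)=(-0.0450, -0.0450, -0.3519), dt=2.0 → body Δ=(-0.1131, -0.0524, -0.7037) → world pose (-0.1131, -0.0524, -0.7037)
step 2: ξ=(vx,vy,ωz)=(-0.0800, 0.0100, -0.8148), dt=1.2 → body Δ=(-0.0760, 0.0535, -0.9778) → world pose (-0.1365, 0.0376, -1.6815)
step 3: ξ=(vx,vy,ωz)=(-0.0600, 0.0300, 0.1852), dt=1.2 → body Δ=(-0.0754, 0.0277, 0.2222) → world pose (-0.1006, 0.1095, -1.4593)

(-0.1006, 0.1095, -1.4593)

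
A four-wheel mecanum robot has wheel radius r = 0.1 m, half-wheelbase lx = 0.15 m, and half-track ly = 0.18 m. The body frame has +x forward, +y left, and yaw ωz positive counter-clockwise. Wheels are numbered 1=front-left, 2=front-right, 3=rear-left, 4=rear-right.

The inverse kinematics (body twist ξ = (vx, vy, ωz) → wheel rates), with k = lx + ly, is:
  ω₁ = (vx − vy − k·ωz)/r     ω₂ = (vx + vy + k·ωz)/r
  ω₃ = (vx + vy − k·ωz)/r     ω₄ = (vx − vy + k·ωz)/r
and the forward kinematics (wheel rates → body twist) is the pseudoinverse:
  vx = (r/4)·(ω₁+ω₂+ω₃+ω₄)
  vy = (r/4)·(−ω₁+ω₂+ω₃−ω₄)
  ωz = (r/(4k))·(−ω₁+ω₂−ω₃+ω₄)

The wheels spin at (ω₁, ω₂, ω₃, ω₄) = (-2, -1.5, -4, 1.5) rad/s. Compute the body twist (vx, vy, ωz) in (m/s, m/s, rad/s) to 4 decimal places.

k = lx + ly = 0.15 + 0.18 = 0.3300
ω₁+ω₂+ω₃+ω₄ = -6.0000  →  vx = (0.1/4)·-6.0000 = -0.1500
−ω₁+ω₂+ω₃−ω₄ = -5.0000  →  vy = (0.1/4)·-5.0000 = -0.1250
−ω₁+ω₂−ω₃+ω₄ = 6.0000  →  ωz = (0.1/1.3200)·6.0000 = 0.4545

(-0.1500, -0.1250, 0.4545)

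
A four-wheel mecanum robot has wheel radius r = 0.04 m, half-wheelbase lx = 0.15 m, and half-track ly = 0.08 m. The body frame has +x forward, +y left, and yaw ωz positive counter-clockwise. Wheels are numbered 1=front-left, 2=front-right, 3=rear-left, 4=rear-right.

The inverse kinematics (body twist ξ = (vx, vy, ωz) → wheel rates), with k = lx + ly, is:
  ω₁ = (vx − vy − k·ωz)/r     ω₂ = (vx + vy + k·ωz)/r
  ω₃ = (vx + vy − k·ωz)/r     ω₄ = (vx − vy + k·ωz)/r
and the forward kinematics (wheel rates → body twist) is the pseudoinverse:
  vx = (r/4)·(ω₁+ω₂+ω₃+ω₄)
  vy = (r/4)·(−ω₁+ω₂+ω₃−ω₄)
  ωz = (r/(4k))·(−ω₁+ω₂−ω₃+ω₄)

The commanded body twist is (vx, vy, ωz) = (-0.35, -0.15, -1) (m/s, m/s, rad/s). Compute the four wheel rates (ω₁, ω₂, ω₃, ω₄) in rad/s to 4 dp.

(0.7500, -18.2500, -6.7500, -10.7500)

k = lx + ly = 0.15 + 0.08 = 0.2300;  k·ωz = 0.2300·-1 = -0.2300
ω₁ (FL) = (vx − vy − k·ωz)/r = 0.0300/0.04 = 0.7500
ω₂ (FR) = (vx + vy + k·ωz)/r = -0.7300/0.04 = -18.2500
ω₃ (RL) = (vx + vy − k·ωz)/r = -0.2700/0.04 = -6.7500
ω₄ (RR) = (vx − vy + k·ωz)/r = -0.4300/0.04 = -10.7500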